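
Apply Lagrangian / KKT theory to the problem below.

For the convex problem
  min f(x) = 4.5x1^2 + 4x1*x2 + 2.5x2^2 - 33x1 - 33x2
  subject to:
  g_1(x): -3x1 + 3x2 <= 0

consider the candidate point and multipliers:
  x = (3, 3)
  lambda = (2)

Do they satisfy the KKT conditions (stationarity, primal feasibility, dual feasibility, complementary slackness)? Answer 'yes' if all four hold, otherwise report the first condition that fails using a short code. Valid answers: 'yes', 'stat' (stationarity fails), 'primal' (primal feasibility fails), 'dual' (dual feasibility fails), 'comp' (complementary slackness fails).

Gradient of f: grad f(x) = Q x + c = (6, -6)
Constraint values g_i(x) = a_i^T x - b_i:
  g_1((3, 3)) = 0
Stationarity residual: grad f(x) + sum_i lambda_i a_i = (0, 0)
  -> stationarity OK
Primal feasibility (all g_i <= 0): OK
Dual feasibility (all lambda_i >= 0): OK
Complementary slackness (lambda_i * g_i(x) = 0 for all i): OK

Verdict: yes, KKT holds.

yes


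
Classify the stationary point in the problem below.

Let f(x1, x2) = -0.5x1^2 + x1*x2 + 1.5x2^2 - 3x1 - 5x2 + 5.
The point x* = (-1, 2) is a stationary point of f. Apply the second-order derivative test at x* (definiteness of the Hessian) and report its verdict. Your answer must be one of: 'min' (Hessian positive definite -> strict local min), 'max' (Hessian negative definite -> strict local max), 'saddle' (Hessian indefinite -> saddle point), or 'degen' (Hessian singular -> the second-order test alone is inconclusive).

Compute the Hessian H = grad^2 f:
  H = [[-1, 1], [1, 3]]
Verify stationarity: grad f(x*) = H x* + g = (0, 0).
Eigenvalues of H: -1.2361, 3.2361.
Eigenvalues have mixed signs, so H is indefinite -> x* is a saddle point.

saddle


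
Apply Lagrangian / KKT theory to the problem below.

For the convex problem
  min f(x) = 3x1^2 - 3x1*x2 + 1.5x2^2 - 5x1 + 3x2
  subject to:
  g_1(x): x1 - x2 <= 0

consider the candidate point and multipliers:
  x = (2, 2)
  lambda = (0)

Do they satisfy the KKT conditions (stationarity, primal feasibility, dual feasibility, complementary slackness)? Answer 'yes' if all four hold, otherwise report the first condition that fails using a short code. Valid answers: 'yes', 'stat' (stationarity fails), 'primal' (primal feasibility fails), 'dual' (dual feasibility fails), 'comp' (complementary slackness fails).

Gradient of f: grad f(x) = Q x + c = (1, 3)
Constraint values g_i(x) = a_i^T x - b_i:
  g_1((2, 2)) = 0
Stationarity residual: grad f(x) + sum_i lambda_i a_i = (1, 3)
  -> stationarity FAILS
Primal feasibility (all g_i <= 0): OK
Dual feasibility (all lambda_i >= 0): OK
Complementary slackness (lambda_i * g_i(x) = 0 for all i): OK

Verdict: the first failing condition is stationarity -> stat.

stat


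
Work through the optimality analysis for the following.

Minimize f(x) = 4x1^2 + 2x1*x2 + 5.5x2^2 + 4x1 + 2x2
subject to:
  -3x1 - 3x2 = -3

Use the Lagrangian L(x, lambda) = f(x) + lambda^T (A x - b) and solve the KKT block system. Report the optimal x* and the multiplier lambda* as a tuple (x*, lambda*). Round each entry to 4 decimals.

Form the Lagrangian:
  L(x, lambda) = (1/2) x^T Q x + c^T x + lambda^T (A x - b)
Stationarity (grad_x L = 0): Q x + c + A^T lambda = 0.
Primal feasibility: A x = b.

This gives the KKT block system:
  [ Q   A^T ] [ x     ]   [-c ]
  [ A    0  ] [ lambda ] = [ b ]

Solving the linear system:
  x*      = (0.4667, 0.5333)
  lambda* = (2.9333)
  f(x*)   = 5.8667

x* = (0.4667, 0.5333), lambda* = (2.9333)


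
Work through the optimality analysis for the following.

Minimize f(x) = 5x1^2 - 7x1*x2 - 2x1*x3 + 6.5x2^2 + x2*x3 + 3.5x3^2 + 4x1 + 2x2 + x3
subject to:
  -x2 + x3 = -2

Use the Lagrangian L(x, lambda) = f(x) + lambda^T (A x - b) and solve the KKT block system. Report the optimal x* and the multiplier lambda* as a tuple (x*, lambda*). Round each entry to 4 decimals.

Form the Lagrangian:
  L(x, lambda) = (1/2) x^T Q x + c^T x + lambda^T (A x - b)
Stationarity (grad_x L = 0): Q x + c + A^T lambda = 0.
Primal feasibility: A x = b.

This gives the KKT block system:
  [ Q   A^T ] [ x     ]   [-c ]
  [ A    0  ] [ lambda ] = [ b ]

Solving the linear system:
  x*      = (-0.4245, 0.4173, -1.5827)
  lambda* = (8.8129)
  f(x*)   = 7.5899

x* = (-0.4245, 0.4173, -1.5827), lambda* = (8.8129)


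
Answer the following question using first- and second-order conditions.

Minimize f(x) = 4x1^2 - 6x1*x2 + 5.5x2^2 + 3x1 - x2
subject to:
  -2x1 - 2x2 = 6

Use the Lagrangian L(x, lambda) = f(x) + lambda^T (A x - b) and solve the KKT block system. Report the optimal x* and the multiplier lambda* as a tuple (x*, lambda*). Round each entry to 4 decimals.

Form the Lagrangian:
  L(x, lambda) = (1/2) x^T Q x + c^T x + lambda^T (A x - b)
Stationarity (grad_x L = 0): Q x + c + A^T lambda = 0.
Primal feasibility: A x = b.

This gives the KKT block system:
  [ Q   A^T ] [ x     ]   [-c ]
  [ A    0  ] [ lambda ] = [ b ]

Solving the linear system:
  x*      = (-1.7742, -1.2258)
  lambda* = (-1.9194)
  f(x*)   = 3.7097

x* = (-1.7742, -1.2258), lambda* = (-1.9194)


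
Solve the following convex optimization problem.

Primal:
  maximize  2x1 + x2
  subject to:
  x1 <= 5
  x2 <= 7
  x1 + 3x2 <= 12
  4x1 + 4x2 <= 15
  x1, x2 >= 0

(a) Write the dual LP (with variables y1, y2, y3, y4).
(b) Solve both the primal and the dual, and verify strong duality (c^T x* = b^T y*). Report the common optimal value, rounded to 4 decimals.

The standard primal-dual pair for 'max c^T x s.t. A x <= b, x >= 0' is:
  Dual:  min b^T y  s.t.  A^T y >= c,  y >= 0.

So the dual LP is:
  minimize  5y1 + 7y2 + 12y3 + 15y4
  subject to:
    y1 + y3 + 4y4 >= 2
    y2 + 3y3 + 4y4 >= 1
    y1, y2, y3, y4 >= 0

Solving the primal: x* = (3.75, 0).
  primal value c^T x* = 7.5.
Solving the dual: y* = (0, 0, 0, 0.5).
  dual value b^T y* = 7.5.
Strong duality: c^T x* = b^T y*. Confirmed.

7.5


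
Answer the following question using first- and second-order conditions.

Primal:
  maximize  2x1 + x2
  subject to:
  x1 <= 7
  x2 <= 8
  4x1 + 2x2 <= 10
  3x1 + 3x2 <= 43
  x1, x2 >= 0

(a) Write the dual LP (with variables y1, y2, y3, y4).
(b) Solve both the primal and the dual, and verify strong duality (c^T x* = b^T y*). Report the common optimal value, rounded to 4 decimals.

The standard primal-dual pair for 'max c^T x s.t. A x <= b, x >= 0' is:
  Dual:  min b^T y  s.t.  A^T y >= c,  y >= 0.

So the dual LP is:
  minimize  7y1 + 8y2 + 10y3 + 43y4
  subject to:
    y1 + 4y3 + 3y4 >= 2
    y2 + 2y3 + 3y4 >= 1
    y1, y2, y3, y4 >= 0

Solving the primal: x* = (2.5, 0).
  primal value c^T x* = 5.
Solving the dual: y* = (0, 0, 0.5, 0).
  dual value b^T y* = 5.
Strong duality: c^T x* = b^T y*. Confirmed.

5


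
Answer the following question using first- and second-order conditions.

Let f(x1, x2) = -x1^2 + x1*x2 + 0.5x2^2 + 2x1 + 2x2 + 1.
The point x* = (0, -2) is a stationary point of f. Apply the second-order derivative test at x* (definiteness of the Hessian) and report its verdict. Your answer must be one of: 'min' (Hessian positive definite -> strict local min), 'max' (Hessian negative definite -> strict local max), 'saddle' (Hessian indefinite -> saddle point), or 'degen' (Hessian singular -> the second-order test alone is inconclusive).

Compute the Hessian H = grad^2 f:
  H = [[-2, 1], [1, 1]]
Verify stationarity: grad f(x*) = H x* + g = (0, 0).
Eigenvalues of H: -2.3028, 1.3028.
Eigenvalues have mixed signs, so H is indefinite -> x* is a saddle point.

saddle


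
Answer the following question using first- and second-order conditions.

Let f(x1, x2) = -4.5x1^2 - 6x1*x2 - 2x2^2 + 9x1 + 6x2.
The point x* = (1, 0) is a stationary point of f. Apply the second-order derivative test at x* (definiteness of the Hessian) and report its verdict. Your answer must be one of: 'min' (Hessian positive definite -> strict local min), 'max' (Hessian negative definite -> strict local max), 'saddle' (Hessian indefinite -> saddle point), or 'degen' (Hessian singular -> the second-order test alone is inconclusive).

Compute the Hessian H = grad^2 f:
  H = [[-9, -6], [-6, -4]]
Verify stationarity: grad f(x*) = H x* + g = (0, 0).
Eigenvalues of H: -13, 0.
H has a zero eigenvalue (singular; negative semidefinite but not definite), so H is neither positive definite, negative definite, nor indefinite. The second-order test alone is inconclusive -> degen.
(Indeed, f is constant along the null direction of H through x*, so x* is not a strict local extremum.)

degen


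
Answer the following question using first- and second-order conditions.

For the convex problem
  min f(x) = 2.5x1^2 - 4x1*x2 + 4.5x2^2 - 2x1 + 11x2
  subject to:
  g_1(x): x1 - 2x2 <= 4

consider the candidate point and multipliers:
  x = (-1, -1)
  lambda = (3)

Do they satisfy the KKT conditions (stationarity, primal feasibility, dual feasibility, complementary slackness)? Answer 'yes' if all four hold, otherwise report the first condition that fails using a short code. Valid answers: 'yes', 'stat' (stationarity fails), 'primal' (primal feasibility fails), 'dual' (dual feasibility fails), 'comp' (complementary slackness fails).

Gradient of f: grad f(x) = Q x + c = (-3, 6)
Constraint values g_i(x) = a_i^T x - b_i:
  g_1((-1, -1)) = -3
Stationarity residual: grad f(x) + sum_i lambda_i a_i = (0, 0)
  -> stationarity OK
Primal feasibility (all g_i <= 0): OK
Dual feasibility (all lambda_i >= 0): OK
Complementary slackness (lambda_i * g_i(x) = 0 for all i): FAILS

Verdict: the first failing condition is complementary_slackness -> comp.

comp


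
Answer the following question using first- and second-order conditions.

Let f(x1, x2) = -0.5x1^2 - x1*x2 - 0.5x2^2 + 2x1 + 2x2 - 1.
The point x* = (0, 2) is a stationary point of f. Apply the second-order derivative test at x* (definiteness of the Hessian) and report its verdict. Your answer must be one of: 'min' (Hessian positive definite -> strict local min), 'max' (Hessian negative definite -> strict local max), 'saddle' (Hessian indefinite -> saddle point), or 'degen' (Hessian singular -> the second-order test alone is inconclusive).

Compute the Hessian H = grad^2 f:
  H = [[-1, -1], [-1, -1]]
Verify stationarity: grad f(x*) = H x* + g = (0, 0).
Eigenvalues of H: -2, 0.
H has a zero eigenvalue (singular; negative semidefinite but not definite), so H is neither positive definite, negative definite, nor indefinite. The second-order test alone is inconclusive -> degen.
(Indeed, f is constant along the null direction of H through x*, so x* is not a strict local extremum.)

degen


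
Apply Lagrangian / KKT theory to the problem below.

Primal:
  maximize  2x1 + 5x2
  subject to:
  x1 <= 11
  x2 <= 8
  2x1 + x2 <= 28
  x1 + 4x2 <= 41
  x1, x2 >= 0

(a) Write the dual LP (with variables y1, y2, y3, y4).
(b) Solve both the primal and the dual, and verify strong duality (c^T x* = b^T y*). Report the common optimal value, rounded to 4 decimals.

The standard primal-dual pair for 'max c^T x s.t. A x <= b, x >= 0' is:
  Dual:  min b^T y  s.t.  A^T y >= c,  y >= 0.

So the dual LP is:
  minimize  11y1 + 8y2 + 28y3 + 41y4
  subject to:
    y1 + 2y3 + y4 >= 2
    y2 + y3 + 4y4 >= 5
    y1, y2, y3, y4 >= 0

Solving the primal: x* = (10.1429, 7.7143).
  primal value c^T x* = 58.8571.
Solving the dual: y* = (0, 0, 0.4286, 1.1429).
  dual value b^T y* = 58.8571.
Strong duality: c^T x* = b^T y*. Confirmed.

58.8571


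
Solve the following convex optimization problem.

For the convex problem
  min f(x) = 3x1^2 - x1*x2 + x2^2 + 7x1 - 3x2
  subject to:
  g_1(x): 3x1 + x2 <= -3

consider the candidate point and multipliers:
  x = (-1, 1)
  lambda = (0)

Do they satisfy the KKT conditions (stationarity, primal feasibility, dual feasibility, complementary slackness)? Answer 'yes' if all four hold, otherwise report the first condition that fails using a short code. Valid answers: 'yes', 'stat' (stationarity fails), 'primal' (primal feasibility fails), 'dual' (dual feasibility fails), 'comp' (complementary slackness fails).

Gradient of f: grad f(x) = Q x + c = (0, 0)
Constraint values g_i(x) = a_i^T x - b_i:
  g_1((-1, 1)) = 1
Stationarity residual: grad f(x) + sum_i lambda_i a_i = (0, 0)
  -> stationarity OK
Primal feasibility (all g_i <= 0): FAILS
Dual feasibility (all lambda_i >= 0): OK
Complementary slackness (lambda_i * g_i(x) = 0 for all i): OK

Verdict: the first failing condition is primal_feasibility -> primal.

primal


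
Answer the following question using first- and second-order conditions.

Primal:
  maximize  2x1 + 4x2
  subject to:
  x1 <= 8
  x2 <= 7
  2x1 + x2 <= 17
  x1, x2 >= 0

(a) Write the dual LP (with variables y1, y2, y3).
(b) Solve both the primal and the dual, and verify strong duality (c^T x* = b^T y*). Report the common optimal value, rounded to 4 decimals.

The standard primal-dual pair for 'max c^T x s.t. A x <= b, x >= 0' is:
  Dual:  min b^T y  s.t.  A^T y >= c,  y >= 0.

So the dual LP is:
  minimize  8y1 + 7y2 + 17y3
  subject to:
    y1 + 2y3 >= 2
    y2 + y3 >= 4
    y1, y2, y3 >= 0

Solving the primal: x* = (5, 7).
  primal value c^T x* = 38.
Solving the dual: y* = (0, 3, 1).
  dual value b^T y* = 38.
Strong duality: c^T x* = b^T y*. Confirmed.

38


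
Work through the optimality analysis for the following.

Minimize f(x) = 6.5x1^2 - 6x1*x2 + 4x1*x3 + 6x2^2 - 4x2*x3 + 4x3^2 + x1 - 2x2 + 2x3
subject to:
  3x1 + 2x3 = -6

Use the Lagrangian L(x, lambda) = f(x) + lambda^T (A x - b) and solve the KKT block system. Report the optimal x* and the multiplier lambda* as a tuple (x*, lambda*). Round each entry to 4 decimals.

Form the Lagrangian:
  L(x, lambda) = (1/2) x^T Q x + c^T x + lambda^T (A x - b)
Stationarity (grad_x L = 0): Q x + c + A^T lambda = 0.
Primal feasibility: A x = b.

This gives the KKT block system:
  [ Q   A^T ] [ x     ]   [-c ]
  [ A    0  ] [ lambda ] = [ b ]

Solving the linear system:
  x*      = (-1.1579, -0.8333, -1.2632)
  lambda* = (4.7018)
  f(x*)   = 13.0965

x* = (-1.1579, -0.8333, -1.2632), lambda* = (4.7018)


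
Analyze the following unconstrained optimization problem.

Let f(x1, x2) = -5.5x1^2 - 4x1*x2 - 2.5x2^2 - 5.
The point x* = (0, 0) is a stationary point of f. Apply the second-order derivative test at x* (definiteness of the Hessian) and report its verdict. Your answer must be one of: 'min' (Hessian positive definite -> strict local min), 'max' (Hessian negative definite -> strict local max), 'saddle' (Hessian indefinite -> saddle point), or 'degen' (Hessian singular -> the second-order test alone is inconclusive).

Compute the Hessian H = grad^2 f:
  H = [[-11, -4], [-4, -5]]
Verify stationarity: grad f(x*) = H x* + g = (0, 0).
Eigenvalues of H: -13, -3.
Both eigenvalues < 0, so H is negative definite -> x* is a strict local max.

max


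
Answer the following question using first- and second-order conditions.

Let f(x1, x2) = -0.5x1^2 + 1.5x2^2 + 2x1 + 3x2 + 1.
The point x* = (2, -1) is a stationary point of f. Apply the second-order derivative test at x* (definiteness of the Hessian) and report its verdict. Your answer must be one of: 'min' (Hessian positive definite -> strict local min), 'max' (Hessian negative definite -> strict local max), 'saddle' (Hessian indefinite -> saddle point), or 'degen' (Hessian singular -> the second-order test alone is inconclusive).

Compute the Hessian H = grad^2 f:
  H = [[-1, 0], [0, 3]]
Verify stationarity: grad f(x*) = H x* + g = (0, 0).
Eigenvalues of H: -1, 3.
Eigenvalues have mixed signs, so H is indefinite -> x* is a saddle point.

saddle


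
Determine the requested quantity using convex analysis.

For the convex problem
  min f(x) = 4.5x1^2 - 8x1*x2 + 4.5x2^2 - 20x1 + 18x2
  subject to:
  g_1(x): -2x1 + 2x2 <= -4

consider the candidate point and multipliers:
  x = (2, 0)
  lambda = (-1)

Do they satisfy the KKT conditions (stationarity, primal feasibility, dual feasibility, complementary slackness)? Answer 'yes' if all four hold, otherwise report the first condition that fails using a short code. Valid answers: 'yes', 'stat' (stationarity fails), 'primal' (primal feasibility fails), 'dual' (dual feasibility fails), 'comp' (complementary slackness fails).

Gradient of f: grad f(x) = Q x + c = (-2, 2)
Constraint values g_i(x) = a_i^T x - b_i:
  g_1((2, 0)) = 0
Stationarity residual: grad f(x) + sum_i lambda_i a_i = (0, 0)
  -> stationarity OK
Primal feasibility (all g_i <= 0): OK
Dual feasibility (all lambda_i >= 0): FAILS
Complementary slackness (lambda_i * g_i(x) = 0 for all i): OK

Verdict: the first failing condition is dual_feasibility -> dual.

dual


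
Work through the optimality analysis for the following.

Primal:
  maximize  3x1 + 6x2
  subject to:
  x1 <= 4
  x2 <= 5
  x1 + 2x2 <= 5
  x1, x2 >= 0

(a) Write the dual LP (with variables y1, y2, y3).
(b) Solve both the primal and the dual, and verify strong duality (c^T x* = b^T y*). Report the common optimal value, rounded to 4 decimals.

The standard primal-dual pair for 'max c^T x s.t. A x <= b, x >= 0' is:
  Dual:  min b^T y  s.t.  A^T y >= c,  y >= 0.

So the dual LP is:
  minimize  4y1 + 5y2 + 5y3
  subject to:
    y1 + y3 >= 3
    y2 + 2y3 >= 6
    y1, y2, y3 >= 0

Solving the primal: x* = (0, 2.5).
  primal value c^T x* = 15.
Solving the dual: y* = (0, 0, 3).
  dual value b^T y* = 15.
Strong duality: c^T x* = b^T y*. Confirmed.

15


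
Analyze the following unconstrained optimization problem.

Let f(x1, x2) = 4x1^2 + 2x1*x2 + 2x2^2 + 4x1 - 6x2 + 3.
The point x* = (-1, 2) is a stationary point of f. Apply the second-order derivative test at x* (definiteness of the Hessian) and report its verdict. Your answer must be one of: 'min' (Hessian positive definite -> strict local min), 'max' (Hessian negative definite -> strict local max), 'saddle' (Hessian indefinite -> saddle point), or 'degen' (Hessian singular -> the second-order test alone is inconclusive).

Compute the Hessian H = grad^2 f:
  H = [[8, 2], [2, 4]]
Verify stationarity: grad f(x*) = H x* + g = (0, 0).
Eigenvalues of H: 3.1716, 8.8284.
Both eigenvalues > 0, so H is positive definite -> x* is a strict local min.

min


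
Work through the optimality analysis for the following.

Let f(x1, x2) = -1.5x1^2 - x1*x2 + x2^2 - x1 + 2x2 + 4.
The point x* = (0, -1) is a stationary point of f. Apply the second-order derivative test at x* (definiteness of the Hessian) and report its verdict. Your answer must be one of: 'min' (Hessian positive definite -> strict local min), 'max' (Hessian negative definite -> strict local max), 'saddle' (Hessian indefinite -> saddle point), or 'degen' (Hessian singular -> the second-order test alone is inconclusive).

Compute the Hessian H = grad^2 f:
  H = [[-3, -1], [-1, 2]]
Verify stationarity: grad f(x*) = H x* + g = (0, 0).
Eigenvalues of H: -3.1926, 2.1926.
Eigenvalues have mixed signs, so H is indefinite -> x* is a saddle point.

saddle


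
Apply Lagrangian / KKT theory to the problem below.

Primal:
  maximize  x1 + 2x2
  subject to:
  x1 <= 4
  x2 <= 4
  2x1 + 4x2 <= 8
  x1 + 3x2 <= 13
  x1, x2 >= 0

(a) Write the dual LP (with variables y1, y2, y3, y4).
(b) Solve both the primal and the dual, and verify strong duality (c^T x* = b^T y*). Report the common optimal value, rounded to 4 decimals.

The standard primal-dual pair for 'max c^T x s.t. A x <= b, x >= 0' is:
  Dual:  min b^T y  s.t.  A^T y >= c,  y >= 0.

So the dual LP is:
  minimize  4y1 + 4y2 + 8y3 + 13y4
  subject to:
    y1 + 2y3 + y4 >= 1
    y2 + 4y3 + 3y4 >= 2
    y1, y2, y3, y4 >= 0

Solving the primal: x* = (0, 2).
  primal value c^T x* = 4.
Solving the dual: y* = (0, 0, 0.5, 0).
  dual value b^T y* = 4.
Strong duality: c^T x* = b^T y*. Confirmed.

4


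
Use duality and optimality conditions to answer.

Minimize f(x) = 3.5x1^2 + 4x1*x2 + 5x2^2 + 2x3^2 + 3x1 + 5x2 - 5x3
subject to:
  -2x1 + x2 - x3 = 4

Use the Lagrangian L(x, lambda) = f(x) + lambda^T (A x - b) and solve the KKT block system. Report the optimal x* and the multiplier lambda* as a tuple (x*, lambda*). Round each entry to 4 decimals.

Form the Lagrangian:
  L(x, lambda) = (1/2) x^T Q x + c^T x + lambda^T (A x - b)
Stationarity (grad_x L = 0): Q x + c + A^T lambda = 0.
Primal feasibility: A x = b.

This gives the KKT block system:
  [ Q   A^T ] [ x     ]   [-c ]
  [ A    0  ] [ lambda ] = [ b ]

Solving the linear system:
  x*      = (-1.8497, 0.6144, 0.3137)
  lambda* = (-3.7451)
  f(x*)   = 5.4673

x* = (-1.8497, 0.6144, 0.3137), lambda* = (-3.7451)


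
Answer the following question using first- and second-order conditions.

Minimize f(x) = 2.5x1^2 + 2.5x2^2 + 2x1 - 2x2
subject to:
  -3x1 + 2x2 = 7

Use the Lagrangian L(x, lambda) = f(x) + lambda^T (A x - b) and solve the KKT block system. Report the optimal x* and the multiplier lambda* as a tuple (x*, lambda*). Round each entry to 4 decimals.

Form the Lagrangian:
  L(x, lambda) = (1/2) x^T Q x + c^T x + lambda^T (A x - b)
Stationarity (grad_x L = 0): Q x + c + A^T lambda = 0.
Primal feasibility: A x = b.

This gives the KKT block system:
  [ Q   A^T ] [ x     ]   [-c ]
  [ A    0  ] [ lambda ] = [ b ]

Solving the linear system:
  x*      = (-1.5538, 1.1692)
  lambda* = (-1.9231)
  f(x*)   = 4.0077

x* = (-1.5538, 1.1692), lambda* = (-1.9231)


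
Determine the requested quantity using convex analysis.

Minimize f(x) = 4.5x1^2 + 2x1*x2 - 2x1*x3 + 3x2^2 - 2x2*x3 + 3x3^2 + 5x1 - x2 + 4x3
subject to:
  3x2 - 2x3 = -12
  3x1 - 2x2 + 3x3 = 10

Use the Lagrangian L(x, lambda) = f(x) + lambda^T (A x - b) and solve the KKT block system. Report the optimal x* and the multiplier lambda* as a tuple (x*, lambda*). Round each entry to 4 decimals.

Form the Lagrangian:
  L(x, lambda) = (1/2) x^T Q x + c^T x + lambda^T (A x - b)
Stationarity (grad_x L = 0): Q x + c + A^T lambda = 0.
Primal feasibility: A x = b.

This gives the KKT block system:
  [ Q   A^T ] [ x     ]   [-c ]
  [ A    0  ] [ lambda ] = [ b ]

Solving the linear system:
  x*      = (0.2711, -3.5253, 0.7121)
  lambda* = (7.9079, 0.345)
  f(x*)   = 49.5869

x* = (0.2711, -3.5253, 0.7121), lambda* = (7.9079, 0.345)


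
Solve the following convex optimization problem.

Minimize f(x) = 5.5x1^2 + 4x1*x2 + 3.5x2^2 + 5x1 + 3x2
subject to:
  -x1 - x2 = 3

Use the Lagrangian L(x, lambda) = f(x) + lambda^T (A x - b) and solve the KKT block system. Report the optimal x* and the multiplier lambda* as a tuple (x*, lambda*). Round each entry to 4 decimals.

Form the Lagrangian:
  L(x, lambda) = (1/2) x^T Q x + c^T x + lambda^T (A x - b)
Stationarity (grad_x L = 0): Q x + c + A^T lambda = 0.
Primal feasibility: A x = b.

This gives the KKT block system:
  [ Q   A^T ] [ x     ]   [-c ]
  [ A    0  ] [ lambda ] = [ b ]

Solving the linear system:
  x*      = (-1.1, -1.9)
  lambda* = (-14.7)
  f(x*)   = 16.45

x* = (-1.1, -1.9), lambda* = (-14.7)


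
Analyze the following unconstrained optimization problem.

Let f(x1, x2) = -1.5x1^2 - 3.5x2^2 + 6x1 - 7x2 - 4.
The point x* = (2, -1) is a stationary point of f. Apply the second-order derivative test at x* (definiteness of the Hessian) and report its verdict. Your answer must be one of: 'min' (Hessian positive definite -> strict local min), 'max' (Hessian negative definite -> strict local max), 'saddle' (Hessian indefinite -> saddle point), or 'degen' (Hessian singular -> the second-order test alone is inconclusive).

Compute the Hessian H = grad^2 f:
  H = [[-3, 0], [0, -7]]
Verify stationarity: grad f(x*) = H x* + g = (0, 0).
Eigenvalues of H: -7, -3.
Both eigenvalues < 0, so H is negative definite -> x* is a strict local max.

max


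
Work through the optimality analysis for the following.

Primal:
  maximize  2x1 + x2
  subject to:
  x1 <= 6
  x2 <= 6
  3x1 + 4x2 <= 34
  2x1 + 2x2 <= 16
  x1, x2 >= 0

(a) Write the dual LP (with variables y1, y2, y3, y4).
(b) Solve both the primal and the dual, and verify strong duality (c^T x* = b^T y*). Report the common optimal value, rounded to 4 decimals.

The standard primal-dual pair for 'max c^T x s.t. A x <= b, x >= 0' is:
  Dual:  min b^T y  s.t.  A^T y >= c,  y >= 0.

So the dual LP is:
  minimize  6y1 + 6y2 + 34y3 + 16y4
  subject to:
    y1 + 3y3 + 2y4 >= 2
    y2 + 4y3 + 2y4 >= 1
    y1, y2, y3, y4 >= 0

Solving the primal: x* = (6, 2).
  primal value c^T x* = 14.
Solving the dual: y* = (1, 0, 0, 0.5).
  dual value b^T y* = 14.
Strong duality: c^T x* = b^T y*. Confirmed.

14


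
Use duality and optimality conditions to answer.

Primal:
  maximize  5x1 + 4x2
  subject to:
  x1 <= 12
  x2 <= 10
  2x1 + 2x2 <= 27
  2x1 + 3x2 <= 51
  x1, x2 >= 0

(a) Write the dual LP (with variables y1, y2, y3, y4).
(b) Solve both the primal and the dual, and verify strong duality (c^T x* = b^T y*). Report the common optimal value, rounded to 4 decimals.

The standard primal-dual pair for 'max c^T x s.t. A x <= b, x >= 0' is:
  Dual:  min b^T y  s.t.  A^T y >= c,  y >= 0.

So the dual LP is:
  minimize  12y1 + 10y2 + 27y3 + 51y4
  subject to:
    y1 + 2y3 + 2y4 >= 5
    y2 + 2y3 + 3y4 >= 4
    y1, y2, y3, y4 >= 0

Solving the primal: x* = (12, 1.5).
  primal value c^T x* = 66.
Solving the dual: y* = (1, 0, 2, 0).
  dual value b^T y* = 66.
Strong duality: c^T x* = b^T y*. Confirmed.

66


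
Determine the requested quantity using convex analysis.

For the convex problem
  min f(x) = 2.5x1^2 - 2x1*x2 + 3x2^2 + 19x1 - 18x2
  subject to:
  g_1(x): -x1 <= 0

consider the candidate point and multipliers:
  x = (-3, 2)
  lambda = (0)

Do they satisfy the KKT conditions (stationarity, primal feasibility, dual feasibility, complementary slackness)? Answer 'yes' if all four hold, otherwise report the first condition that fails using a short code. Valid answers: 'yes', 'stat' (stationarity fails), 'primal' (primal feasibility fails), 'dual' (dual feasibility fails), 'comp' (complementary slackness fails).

Gradient of f: grad f(x) = Q x + c = (0, 0)
Constraint values g_i(x) = a_i^T x - b_i:
  g_1((-3, 2)) = 3
Stationarity residual: grad f(x) + sum_i lambda_i a_i = (0, 0)
  -> stationarity OK
Primal feasibility (all g_i <= 0): FAILS
Dual feasibility (all lambda_i >= 0): OK
Complementary slackness (lambda_i * g_i(x) = 0 for all i): OK

Verdict: the first failing condition is primal_feasibility -> primal.

primal


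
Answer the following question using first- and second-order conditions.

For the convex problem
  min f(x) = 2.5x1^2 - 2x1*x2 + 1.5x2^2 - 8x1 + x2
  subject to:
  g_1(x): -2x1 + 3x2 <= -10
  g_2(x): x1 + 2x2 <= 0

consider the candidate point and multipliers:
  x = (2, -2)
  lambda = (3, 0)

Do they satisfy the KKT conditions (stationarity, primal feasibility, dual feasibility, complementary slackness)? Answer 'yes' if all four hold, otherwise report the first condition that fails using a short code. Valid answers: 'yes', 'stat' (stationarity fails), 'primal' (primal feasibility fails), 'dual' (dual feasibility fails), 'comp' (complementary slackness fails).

Gradient of f: grad f(x) = Q x + c = (6, -9)
Constraint values g_i(x) = a_i^T x - b_i:
  g_1((2, -2)) = 0
  g_2((2, -2)) = -2
Stationarity residual: grad f(x) + sum_i lambda_i a_i = (0, 0)
  -> stationarity OK
Primal feasibility (all g_i <= 0): OK
Dual feasibility (all lambda_i >= 0): OK
Complementary slackness (lambda_i * g_i(x) = 0 for all i): OK

Verdict: yes, KKT holds.

yes


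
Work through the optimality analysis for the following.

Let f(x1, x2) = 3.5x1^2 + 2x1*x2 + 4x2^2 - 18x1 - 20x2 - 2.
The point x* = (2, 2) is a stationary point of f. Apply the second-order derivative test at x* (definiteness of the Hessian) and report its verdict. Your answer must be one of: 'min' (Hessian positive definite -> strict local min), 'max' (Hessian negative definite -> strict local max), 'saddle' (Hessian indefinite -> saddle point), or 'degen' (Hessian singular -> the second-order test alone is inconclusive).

Compute the Hessian H = grad^2 f:
  H = [[7, 2], [2, 8]]
Verify stationarity: grad f(x*) = H x* + g = (0, 0).
Eigenvalues of H: 5.4384, 9.5616.
Both eigenvalues > 0, so H is positive definite -> x* is a strict local min.

min


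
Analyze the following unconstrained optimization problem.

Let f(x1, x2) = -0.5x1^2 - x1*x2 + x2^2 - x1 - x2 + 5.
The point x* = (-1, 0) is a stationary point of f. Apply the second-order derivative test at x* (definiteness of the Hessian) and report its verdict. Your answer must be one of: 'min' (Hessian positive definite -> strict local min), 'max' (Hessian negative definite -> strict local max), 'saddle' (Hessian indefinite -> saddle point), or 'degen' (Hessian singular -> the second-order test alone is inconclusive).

Compute the Hessian H = grad^2 f:
  H = [[-1, -1], [-1, 2]]
Verify stationarity: grad f(x*) = H x* + g = (0, 0).
Eigenvalues of H: -1.3028, 2.3028.
Eigenvalues have mixed signs, so H is indefinite -> x* is a saddle point.

saddle


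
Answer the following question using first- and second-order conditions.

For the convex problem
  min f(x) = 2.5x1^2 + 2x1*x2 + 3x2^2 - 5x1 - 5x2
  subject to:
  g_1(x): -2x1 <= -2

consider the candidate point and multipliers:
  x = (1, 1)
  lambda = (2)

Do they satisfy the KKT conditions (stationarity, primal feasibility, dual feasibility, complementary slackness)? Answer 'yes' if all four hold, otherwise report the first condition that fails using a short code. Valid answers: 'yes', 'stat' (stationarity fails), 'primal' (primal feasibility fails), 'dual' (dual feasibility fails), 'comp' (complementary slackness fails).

Gradient of f: grad f(x) = Q x + c = (2, 3)
Constraint values g_i(x) = a_i^T x - b_i:
  g_1((1, 1)) = 0
Stationarity residual: grad f(x) + sum_i lambda_i a_i = (-2, 3)
  -> stationarity FAILS
Primal feasibility (all g_i <= 0): OK
Dual feasibility (all lambda_i >= 0): OK
Complementary slackness (lambda_i * g_i(x) = 0 for all i): OK

Verdict: the first failing condition is stationarity -> stat.

stat


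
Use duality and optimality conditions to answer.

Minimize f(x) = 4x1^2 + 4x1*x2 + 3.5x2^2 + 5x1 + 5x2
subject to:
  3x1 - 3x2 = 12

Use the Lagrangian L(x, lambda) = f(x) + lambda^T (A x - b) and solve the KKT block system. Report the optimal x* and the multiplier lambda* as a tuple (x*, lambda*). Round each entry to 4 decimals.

Form the Lagrangian:
  L(x, lambda) = (1/2) x^T Q x + c^T x + lambda^T (A x - b)
Stationarity (grad_x L = 0): Q x + c + A^T lambda = 0.
Primal feasibility: A x = b.

This gives the KKT block system:
  [ Q   A^T ] [ x     ]   [-c ]
  [ A    0  ] [ lambda ] = [ b ]

Solving the linear system:
  x*      = (1.4783, -2.5217)
  lambda* = (-2.2464)
  f(x*)   = 10.8696

x* = (1.4783, -2.5217), lambda* = (-2.2464)


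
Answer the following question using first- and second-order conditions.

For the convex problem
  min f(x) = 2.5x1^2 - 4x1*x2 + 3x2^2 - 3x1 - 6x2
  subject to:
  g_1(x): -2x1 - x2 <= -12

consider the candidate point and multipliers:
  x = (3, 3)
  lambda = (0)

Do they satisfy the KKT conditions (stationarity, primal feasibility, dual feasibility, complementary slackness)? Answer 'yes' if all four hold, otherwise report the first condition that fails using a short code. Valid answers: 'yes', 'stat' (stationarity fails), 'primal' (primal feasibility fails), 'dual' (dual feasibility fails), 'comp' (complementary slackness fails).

Gradient of f: grad f(x) = Q x + c = (0, 0)
Constraint values g_i(x) = a_i^T x - b_i:
  g_1((3, 3)) = 3
Stationarity residual: grad f(x) + sum_i lambda_i a_i = (0, 0)
  -> stationarity OK
Primal feasibility (all g_i <= 0): FAILS
Dual feasibility (all lambda_i >= 0): OK
Complementary slackness (lambda_i * g_i(x) = 0 for all i): OK

Verdict: the first failing condition is primal_feasibility -> primal.

primal


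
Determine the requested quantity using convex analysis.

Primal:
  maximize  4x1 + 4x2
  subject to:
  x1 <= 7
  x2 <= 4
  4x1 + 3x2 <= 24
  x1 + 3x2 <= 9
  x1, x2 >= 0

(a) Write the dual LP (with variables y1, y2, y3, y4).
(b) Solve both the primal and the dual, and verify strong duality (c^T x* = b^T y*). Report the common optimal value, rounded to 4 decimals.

The standard primal-dual pair for 'max c^T x s.t. A x <= b, x >= 0' is:
  Dual:  min b^T y  s.t.  A^T y >= c,  y >= 0.

So the dual LP is:
  minimize  7y1 + 4y2 + 24y3 + 9y4
  subject to:
    y1 + 4y3 + y4 >= 4
    y2 + 3y3 + 3y4 >= 4
    y1, y2, y3, y4 >= 0

Solving the primal: x* = (5, 1.3333).
  primal value c^T x* = 25.3333.
Solving the dual: y* = (0, 0, 0.8889, 0.4444).
  dual value b^T y* = 25.3333.
Strong duality: c^T x* = b^T y*. Confirmed.

25.3333


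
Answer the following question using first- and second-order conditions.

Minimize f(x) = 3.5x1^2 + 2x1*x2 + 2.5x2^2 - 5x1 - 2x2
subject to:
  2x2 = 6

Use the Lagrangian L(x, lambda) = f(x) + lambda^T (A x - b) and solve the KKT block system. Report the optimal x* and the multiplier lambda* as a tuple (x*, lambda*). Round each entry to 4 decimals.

Form the Lagrangian:
  L(x, lambda) = (1/2) x^T Q x + c^T x + lambda^T (A x - b)
Stationarity (grad_x L = 0): Q x + c + A^T lambda = 0.
Primal feasibility: A x = b.

This gives the KKT block system:
  [ Q   A^T ] [ x     ]   [-c ]
  [ A    0  ] [ lambda ] = [ b ]

Solving the linear system:
  x*      = (-0.1429, 3)
  lambda* = (-6.3571)
  f(x*)   = 16.4286

x* = (-0.1429, 3), lambda* = (-6.3571)


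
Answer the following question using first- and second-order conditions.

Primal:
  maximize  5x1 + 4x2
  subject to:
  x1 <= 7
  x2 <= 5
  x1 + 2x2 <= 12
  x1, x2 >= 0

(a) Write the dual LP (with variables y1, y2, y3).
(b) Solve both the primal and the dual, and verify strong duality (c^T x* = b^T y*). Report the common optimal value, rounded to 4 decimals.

The standard primal-dual pair for 'max c^T x s.t. A x <= b, x >= 0' is:
  Dual:  min b^T y  s.t.  A^T y >= c,  y >= 0.

So the dual LP is:
  minimize  7y1 + 5y2 + 12y3
  subject to:
    y1 + y3 >= 5
    y2 + 2y3 >= 4
    y1, y2, y3 >= 0

Solving the primal: x* = (7, 2.5).
  primal value c^T x* = 45.
Solving the dual: y* = (3, 0, 2).
  dual value b^T y* = 45.
Strong duality: c^T x* = b^T y*. Confirmed.

45


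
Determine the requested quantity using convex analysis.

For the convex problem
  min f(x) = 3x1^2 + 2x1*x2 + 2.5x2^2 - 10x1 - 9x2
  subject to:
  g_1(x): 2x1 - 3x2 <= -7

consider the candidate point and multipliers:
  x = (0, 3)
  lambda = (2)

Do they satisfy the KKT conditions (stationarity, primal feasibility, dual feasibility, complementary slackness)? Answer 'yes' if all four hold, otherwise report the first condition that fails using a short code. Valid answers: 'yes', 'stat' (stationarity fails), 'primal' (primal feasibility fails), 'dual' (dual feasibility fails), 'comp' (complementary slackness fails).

Gradient of f: grad f(x) = Q x + c = (-4, 6)
Constraint values g_i(x) = a_i^T x - b_i:
  g_1((0, 3)) = -2
Stationarity residual: grad f(x) + sum_i lambda_i a_i = (0, 0)
  -> stationarity OK
Primal feasibility (all g_i <= 0): OK
Dual feasibility (all lambda_i >= 0): OK
Complementary slackness (lambda_i * g_i(x) = 0 for all i): FAILS

Verdict: the first failing condition is complementary_slackness -> comp.

comp


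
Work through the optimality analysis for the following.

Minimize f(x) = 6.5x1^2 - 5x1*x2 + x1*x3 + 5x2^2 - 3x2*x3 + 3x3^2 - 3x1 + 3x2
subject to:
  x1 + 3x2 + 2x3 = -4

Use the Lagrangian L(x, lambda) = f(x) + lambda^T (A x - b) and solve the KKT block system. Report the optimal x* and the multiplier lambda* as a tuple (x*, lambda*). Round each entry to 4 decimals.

Form the Lagrangian:
  L(x, lambda) = (1/2) x^T Q x + c^T x + lambda^T (A x - b)
Stationarity (grad_x L = 0): Q x + c + A^T lambda = 0.
Primal feasibility: A x = b.

This gives the KKT block system:
  [ Q   A^T ] [ x     ]   [-c ]
  [ A    0  ] [ lambda ] = [ b ]

Solving the linear system:
  x*      = (-0.1049, -0.8324, -0.699)
  lambda* = (0.9008)
  f(x*)   = 0.7104

x* = (-0.1049, -0.8324, -0.699), lambda* = (0.9008)


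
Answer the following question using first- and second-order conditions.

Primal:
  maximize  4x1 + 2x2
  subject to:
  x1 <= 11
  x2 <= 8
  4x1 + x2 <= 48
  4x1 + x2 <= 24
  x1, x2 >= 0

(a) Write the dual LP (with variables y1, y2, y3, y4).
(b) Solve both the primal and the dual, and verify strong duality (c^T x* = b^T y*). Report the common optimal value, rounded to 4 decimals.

The standard primal-dual pair for 'max c^T x s.t. A x <= b, x >= 0' is:
  Dual:  min b^T y  s.t.  A^T y >= c,  y >= 0.

So the dual LP is:
  minimize  11y1 + 8y2 + 48y3 + 24y4
  subject to:
    y1 + 4y3 + 4y4 >= 4
    y2 + y3 + y4 >= 2
    y1, y2, y3, y4 >= 0

Solving the primal: x* = (4, 8).
  primal value c^T x* = 32.
Solving the dual: y* = (0, 1, 0, 1).
  dual value b^T y* = 32.
Strong duality: c^T x* = b^T y*. Confirmed.

32


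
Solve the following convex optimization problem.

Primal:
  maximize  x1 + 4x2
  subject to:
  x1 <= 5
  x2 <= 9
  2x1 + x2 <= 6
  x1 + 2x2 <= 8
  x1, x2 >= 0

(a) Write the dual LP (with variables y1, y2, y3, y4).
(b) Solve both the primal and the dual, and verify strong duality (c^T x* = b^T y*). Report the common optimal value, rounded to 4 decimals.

The standard primal-dual pair for 'max c^T x s.t. A x <= b, x >= 0' is:
  Dual:  min b^T y  s.t.  A^T y >= c,  y >= 0.

So the dual LP is:
  minimize  5y1 + 9y2 + 6y3 + 8y4
  subject to:
    y1 + 2y3 + y4 >= 1
    y2 + y3 + 2y4 >= 4
    y1, y2, y3, y4 >= 0

Solving the primal: x* = (0, 4).
  primal value c^T x* = 16.
Solving the dual: y* = (0, 0, 0, 2).
  dual value b^T y* = 16.
Strong duality: c^T x* = b^T y*. Confirmed.

16


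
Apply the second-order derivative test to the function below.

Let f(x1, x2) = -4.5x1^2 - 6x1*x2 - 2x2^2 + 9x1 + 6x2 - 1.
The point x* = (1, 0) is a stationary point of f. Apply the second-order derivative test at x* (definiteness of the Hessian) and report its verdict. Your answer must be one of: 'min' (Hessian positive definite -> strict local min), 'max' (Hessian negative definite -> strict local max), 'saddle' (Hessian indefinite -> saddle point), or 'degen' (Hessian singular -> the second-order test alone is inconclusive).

Compute the Hessian H = grad^2 f:
  H = [[-9, -6], [-6, -4]]
Verify stationarity: grad f(x*) = H x* + g = (0, 0).
Eigenvalues of H: -13, 0.
H has a zero eigenvalue (singular; negative semidefinite but not definite), so H is neither positive definite, negative definite, nor indefinite. The second-order test alone is inconclusive -> degen.
(Indeed, f is constant along the null direction of H through x*, so x* is not a strict local extremum.)

degen


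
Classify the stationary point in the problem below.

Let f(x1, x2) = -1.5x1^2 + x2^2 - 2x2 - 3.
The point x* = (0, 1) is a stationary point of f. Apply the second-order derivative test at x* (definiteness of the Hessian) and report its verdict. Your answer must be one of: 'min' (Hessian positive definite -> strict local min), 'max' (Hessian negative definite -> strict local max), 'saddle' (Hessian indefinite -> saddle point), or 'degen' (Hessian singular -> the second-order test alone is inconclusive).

Compute the Hessian H = grad^2 f:
  H = [[-3, 0], [0, 2]]
Verify stationarity: grad f(x*) = H x* + g = (0, 0).
Eigenvalues of H: -3, 2.
Eigenvalues have mixed signs, so H is indefinite -> x* is a saddle point.

saddle


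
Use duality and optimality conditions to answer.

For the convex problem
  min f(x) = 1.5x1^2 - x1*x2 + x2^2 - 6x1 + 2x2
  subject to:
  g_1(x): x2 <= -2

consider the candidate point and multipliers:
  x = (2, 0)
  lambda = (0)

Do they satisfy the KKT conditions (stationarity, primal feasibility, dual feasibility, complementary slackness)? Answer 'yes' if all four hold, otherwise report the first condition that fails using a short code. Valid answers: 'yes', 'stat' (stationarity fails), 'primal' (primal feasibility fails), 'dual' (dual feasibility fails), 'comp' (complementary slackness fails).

Gradient of f: grad f(x) = Q x + c = (0, 0)
Constraint values g_i(x) = a_i^T x - b_i:
  g_1((2, 0)) = 2
Stationarity residual: grad f(x) + sum_i lambda_i a_i = (0, 0)
  -> stationarity OK
Primal feasibility (all g_i <= 0): FAILS
Dual feasibility (all lambda_i >= 0): OK
Complementary slackness (lambda_i * g_i(x) = 0 for all i): OK

Verdict: the first failing condition is primal_feasibility -> primal.

primal


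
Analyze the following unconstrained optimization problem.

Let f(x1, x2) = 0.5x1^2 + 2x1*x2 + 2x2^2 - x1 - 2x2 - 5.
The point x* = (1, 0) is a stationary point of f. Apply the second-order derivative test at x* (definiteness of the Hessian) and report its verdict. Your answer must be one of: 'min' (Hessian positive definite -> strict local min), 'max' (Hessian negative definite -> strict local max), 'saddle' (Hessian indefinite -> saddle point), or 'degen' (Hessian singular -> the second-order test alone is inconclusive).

Compute the Hessian H = grad^2 f:
  H = [[1, 2], [2, 4]]
Verify stationarity: grad f(x*) = H x* + g = (0, 0).
Eigenvalues of H: 0, 5.
H has a zero eigenvalue (singular; positive semidefinite but not definite), so H is neither positive definite, negative definite, nor indefinite. The second-order test alone is inconclusive -> degen.
(Indeed, f is constant along the null direction of H through x*, so x* is not a strict local extremum.)

degen
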